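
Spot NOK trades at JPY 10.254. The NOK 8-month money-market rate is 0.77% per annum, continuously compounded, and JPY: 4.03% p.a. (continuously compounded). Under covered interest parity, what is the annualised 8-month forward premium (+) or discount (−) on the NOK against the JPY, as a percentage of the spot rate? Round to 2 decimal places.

+3.30%

T = 8/12 years.
No-arbitrage forward: 10.254 × 1.0272308 / 1.0051465 = 10.479293 JPY/NOK.
(F − S)/S ÷ T = (10.479293 − 10.254)/10.254/(8/12) = 0.032957 → 3.30%.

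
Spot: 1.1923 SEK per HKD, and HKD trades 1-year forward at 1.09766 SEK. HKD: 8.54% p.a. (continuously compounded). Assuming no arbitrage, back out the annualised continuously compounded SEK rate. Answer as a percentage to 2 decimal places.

T = 1 year.
By CIP, F/S equals the SEK-to-HKD growth ratio: 1.09766/1.1923 = 0.9206240.
The HKD side grows by e^(0.0854×1) = 1.0891526.
So the SEK growth factor = 1.002700.
Take logs: ln 1.002700 / 1 = 0.002696, so 0.27%.

0.27%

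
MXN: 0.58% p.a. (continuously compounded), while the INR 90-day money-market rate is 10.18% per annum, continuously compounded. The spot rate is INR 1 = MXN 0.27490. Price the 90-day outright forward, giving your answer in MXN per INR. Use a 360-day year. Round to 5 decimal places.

0.26838

T = 90/360 years.
Growth of 1 MXN over T: e^(0.0058×90/360) = 1.0014511.
Growth of 1 INR over T: e^(0.1018×90/360) = 1.0257766.
So F = 0.2749 × 1.0014511 / 1.0257766 = 0.2683810 (MXN/INR).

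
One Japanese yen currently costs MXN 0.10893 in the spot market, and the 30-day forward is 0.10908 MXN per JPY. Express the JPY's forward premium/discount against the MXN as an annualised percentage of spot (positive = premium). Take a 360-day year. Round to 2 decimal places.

+1.65%

T = 30/360 years.
Period premium: (0.10908 − 0.10893)/0.10893 = 0.0013770.
×(1/T) gives 1.65% p.a.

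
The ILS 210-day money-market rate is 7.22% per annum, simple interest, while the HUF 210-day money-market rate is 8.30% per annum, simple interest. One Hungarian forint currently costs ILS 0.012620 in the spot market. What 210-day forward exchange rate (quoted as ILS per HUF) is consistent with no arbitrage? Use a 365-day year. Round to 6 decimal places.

T = 210/365 years.
ILS growth factor: 1 + 0.0722×210/365 = 1.0415397.
Growth of 1 HUF over T: 1 + 0.0830×210/365 = 1.0477534.
So F = 0.01262 × 1.0415397 / 1.0477534 = 0.01254516 (ILS/HUF).

0.012545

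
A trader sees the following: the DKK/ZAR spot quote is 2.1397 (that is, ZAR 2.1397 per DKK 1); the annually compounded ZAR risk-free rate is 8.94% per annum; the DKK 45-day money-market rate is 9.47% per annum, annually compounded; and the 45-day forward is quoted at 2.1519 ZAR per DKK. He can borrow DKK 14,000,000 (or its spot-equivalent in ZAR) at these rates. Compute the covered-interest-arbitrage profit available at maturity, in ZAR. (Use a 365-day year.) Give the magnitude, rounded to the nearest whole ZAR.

T = 45/365 years.
Invest the DKK and cover forward: 14,000,000 × 1.0112175623 × 2.1519 = ZAR 30,464,547.01.
Convert at spot and invest in ZAR: 14,000,000 × 2.1397 × 1.0106126833 = ZAR 30,273,711.42.
The quoted forward overvalues DKK, so borrow ZAR, buy DKK at spot, deposit the DKK at 9.47%, and sell the proceeds forward at 2.1519.
Arbitrage profit = |30,464,547.01 − 30,273,711.42| = ZAR 190,836.

ZAR 190,836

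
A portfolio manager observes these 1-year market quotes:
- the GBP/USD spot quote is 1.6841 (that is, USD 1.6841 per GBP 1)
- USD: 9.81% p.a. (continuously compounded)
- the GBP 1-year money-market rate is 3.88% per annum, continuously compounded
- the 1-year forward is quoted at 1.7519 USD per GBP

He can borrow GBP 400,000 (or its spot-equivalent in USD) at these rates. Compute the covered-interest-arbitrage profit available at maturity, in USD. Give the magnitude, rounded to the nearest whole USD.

USD 14,590

T = 1 year.
Route A — deposit GBP, sell forward: 400,000 × 1.03956255 × 1.7519 = USD 728,483.85.
Route B — convert at spot, deposit USD: 400,000 × 1.6841 × 1.10307309 = USD 743,074.16.
The quoted forward undervalues GBP, so borrow GBP, convert to USD at spot, deposit the USD at 9.81%, and buy GBP forward at 1.7519 to cover the loan.
Profit = 743,074.16 − 728,483.85 = USD 14,590.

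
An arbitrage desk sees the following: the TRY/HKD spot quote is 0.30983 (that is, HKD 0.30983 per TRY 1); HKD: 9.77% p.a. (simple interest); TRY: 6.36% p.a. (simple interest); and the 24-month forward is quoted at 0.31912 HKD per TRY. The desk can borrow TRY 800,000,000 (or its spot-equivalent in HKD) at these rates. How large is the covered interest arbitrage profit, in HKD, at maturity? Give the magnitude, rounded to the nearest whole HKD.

T = 2 years.
Route A — deposit TRY, sell forward: 800,000,000 × 1.127200 × 0.31912 = HKD 287,769,651.20.
Route B — convert at spot, deposit HKD: 800,000,000 × 0.30983 × 1.195400 = HKD 296,296,625.60.
The quoted forward undervalues TRY, so borrow TRY, convert to HKD at spot, deposit the HKD at 9.77%, and buy TRY forward at 0.31912 to cover the loan.
The gap between the two covered legs is HKD 8,526,974.

HKD 8,526,974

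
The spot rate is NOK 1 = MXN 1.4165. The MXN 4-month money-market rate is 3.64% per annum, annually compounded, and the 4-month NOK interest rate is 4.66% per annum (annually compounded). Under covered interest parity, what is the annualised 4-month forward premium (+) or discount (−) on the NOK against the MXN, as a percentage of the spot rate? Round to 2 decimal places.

T = 4/12 years.
CIP forward (MXN per NOK) = 1.4165 × 1.011989/1.0152981 = 1.4118833.
Annualised premium = (F − S)/S × (1/T) = (1.4118833 − 1.4165)/1.4165 ÷ (4/12) = -0.98%.

-0.98%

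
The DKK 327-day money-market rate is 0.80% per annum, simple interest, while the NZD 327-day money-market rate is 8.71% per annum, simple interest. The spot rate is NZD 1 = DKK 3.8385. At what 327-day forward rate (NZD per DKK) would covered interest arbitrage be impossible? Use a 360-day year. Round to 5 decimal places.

T = 327/360 years.
Growth of 1 DKK over T: 1 + 0.0080×327/360 = 1.0072667.
NZD growth factor: 1 + 0.0871×327/360 = 1.0791158.
Forward (DKK per NZD) = 3.8385 × 1.0072667 / 1.0791158 = 3.582927.
Quoted the other way: 1/3.582927 = 0.27910 NZD per DKK.

0.27910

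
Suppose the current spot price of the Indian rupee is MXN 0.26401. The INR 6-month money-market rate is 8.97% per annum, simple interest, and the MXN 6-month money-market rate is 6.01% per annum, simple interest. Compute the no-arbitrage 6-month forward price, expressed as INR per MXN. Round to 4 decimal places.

3.8422

T = 6/12 years.
Growth of 1 MXN over T: 1 + 0.0601×6/12 = 1.030050.
INR accumulates by 1 + 0.0897×6/12 = 1.044850.
Forward (MXN per INR) = 0.26401 × 1.030050 / 1.044850 = 0.2602704.
Quoted the other way: 1/0.2602704 = 3.8422 INR per MXN.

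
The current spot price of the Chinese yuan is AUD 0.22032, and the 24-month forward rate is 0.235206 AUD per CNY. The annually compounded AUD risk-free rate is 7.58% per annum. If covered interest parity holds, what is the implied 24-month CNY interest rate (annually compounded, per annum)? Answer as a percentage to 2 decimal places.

T = 2 years.
By CIP, F/S equals the AUD-to-CNY growth ratio: 0.235206/0.22032 = 1.0675654.
The AUD side grows by (1 + 0.0758)^2 = 1.1573456.
So the CNY growth factor = 1.0840981.
Annualise: 1.0840981^(1/2) − 1 = 0.041200 = 4.12%.

4.12%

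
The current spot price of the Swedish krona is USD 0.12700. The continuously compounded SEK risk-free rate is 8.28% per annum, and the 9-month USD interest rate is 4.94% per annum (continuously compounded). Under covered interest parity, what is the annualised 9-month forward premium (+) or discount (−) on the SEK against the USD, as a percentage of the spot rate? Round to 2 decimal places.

-3.30%

T = 9/12 years.
No-arbitrage forward: 0.127 × 1.0377449 / 1.0640687 = 0.12385817 USD/SEK.
Annualised premium = (F − S)/S × (1/T) = (0.12385817 − 0.127)/0.127 ÷ (9/12) = -3.30%.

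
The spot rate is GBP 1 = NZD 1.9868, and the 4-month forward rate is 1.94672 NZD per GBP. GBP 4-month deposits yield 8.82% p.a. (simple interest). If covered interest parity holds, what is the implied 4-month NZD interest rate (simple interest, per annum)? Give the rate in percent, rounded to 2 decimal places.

T = 4/12 years.
CIP gives F = S · g_NZD/g_GBP, so g_NZD/g_GBP = 1.94672/1.9868 = 0.9798269.
The GBP side grows by 1 + 0.0882×4/12 = 1.029400.
Hence g_NZD = 1.0086338.
(1.0086338 − 1)/T = 0.025901, i.e. 2.59%.

2.59%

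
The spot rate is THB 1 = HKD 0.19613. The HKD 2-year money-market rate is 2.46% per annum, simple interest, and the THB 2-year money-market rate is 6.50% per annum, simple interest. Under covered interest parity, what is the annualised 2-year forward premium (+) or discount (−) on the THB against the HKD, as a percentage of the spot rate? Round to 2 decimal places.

-3.58%

T = 2 years.
F = S · g_HKD/g_THB = 0.19613 × 1.049200/1.130000 = 0.18210584.
(F − S)/S ÷ T = (0.18210584 − 0.19613)/0.19613/2 = -0.035752 → -3.58%.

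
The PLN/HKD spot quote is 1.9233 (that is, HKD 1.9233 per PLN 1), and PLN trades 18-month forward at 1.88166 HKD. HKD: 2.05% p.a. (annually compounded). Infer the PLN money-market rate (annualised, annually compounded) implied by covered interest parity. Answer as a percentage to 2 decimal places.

T = 18/12 years.
F/S = 1.88166/1.9233 = 0.9783497 = (growth of HKD) / (growth of PLN).
HKD growth factor: (1 + 0.0205)^(18/12) = 1.0309071.
That pins the PLN growth at 1.0537205.
Annualise: 1.0537205^(12/18) − 1 = 0.035500 = 3.55%.

3.55%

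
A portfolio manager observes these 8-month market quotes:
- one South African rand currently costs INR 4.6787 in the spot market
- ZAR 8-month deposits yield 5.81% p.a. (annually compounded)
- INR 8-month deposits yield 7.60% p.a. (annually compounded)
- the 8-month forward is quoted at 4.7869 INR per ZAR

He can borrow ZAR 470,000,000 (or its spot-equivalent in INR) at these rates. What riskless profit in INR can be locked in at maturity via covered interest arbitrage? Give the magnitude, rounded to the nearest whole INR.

INR 27,125,316

T = 8/12 years.
Keep in ZAR, deliver into the forward: 470,000,000·1.038367634598·4.7869 = INR 2,336,164,154.13.
Swap to INR now, deposit: 470,000,000·4.6787·1.050045651832 = INR 2,309,038,837.88.
The quoted forward overvalues ZAR, so borrow INR, buy ZAR at spot, deposit the ZAR at 5.81%, and sell the proceeds forward at 4.7869.
Arbitrage profit = |2,336,164,154.13 − 2,309,038,837.88| = INR 27,125,316.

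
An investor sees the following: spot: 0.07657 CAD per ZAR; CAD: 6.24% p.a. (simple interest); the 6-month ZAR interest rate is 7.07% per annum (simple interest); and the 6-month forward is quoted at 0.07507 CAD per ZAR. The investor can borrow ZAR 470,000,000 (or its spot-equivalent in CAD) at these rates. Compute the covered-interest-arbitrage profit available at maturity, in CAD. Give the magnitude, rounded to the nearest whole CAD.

CAD 580,572

T = 6/12 years.
Route A — deposit ZAR, sell forward: 470,000,000 × 1.035350 × 0.07507 = CAD 36,530,150.52.
Route B — convert at spot, deposit CAD: 470,000,000 × 0.07657 × 1.031200 = CAD 37,110,722.48.
The quoted forward undervalues ZAR, so borrow ZAR, convert to CAD at spot, deposit the CAD at 6.24%, and buy ZAR forward at 0.07507 to cover the loan.
Profit = 37,110,722.48 − 36,530,150.52 = CAD 580,572.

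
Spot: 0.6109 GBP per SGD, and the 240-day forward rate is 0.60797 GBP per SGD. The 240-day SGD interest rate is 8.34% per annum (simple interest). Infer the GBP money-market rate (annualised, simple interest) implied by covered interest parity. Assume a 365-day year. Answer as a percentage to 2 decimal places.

7.57%

T = 240/365 years.
CIP gives F = S · g_GBP/g_SGD, so g_GBP/g_SGD = 0.60797/0.6109 = 0.9952038.
The SGD side grows by 1 + 0.0834×240/365 = 1.0548384.
Hence g_GBP = 1.0497792.
(1.0497792 − 1)/T = 0.075706, i.e. 7.57%.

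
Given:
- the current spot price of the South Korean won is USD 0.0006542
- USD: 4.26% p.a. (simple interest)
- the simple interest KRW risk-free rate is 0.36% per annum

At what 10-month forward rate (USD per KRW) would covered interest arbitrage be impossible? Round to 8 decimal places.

0.00067540

T = 10/12 years.
USD growth factor: 1 + 0.0426×10/12 = 1.035500.
Growth of 1 KRW over T: 1 + 0.0036×10/12 = 1.003000.
Forward (USD per KRW) = 0.0006542 × 1.035500 / 1.003000 = 0.0006753979.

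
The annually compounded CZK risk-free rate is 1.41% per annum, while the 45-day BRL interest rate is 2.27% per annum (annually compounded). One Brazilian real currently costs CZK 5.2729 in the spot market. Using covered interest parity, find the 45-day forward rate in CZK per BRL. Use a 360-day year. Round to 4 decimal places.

T = 45/360 years.
CZK accumulates by (1 + 0.0141)^(45/360) = 1.0017517.
BRL accumulates by (1 + 0.0227)^(45/360) = 1.0028097.
So F = 5.2729 × 1.0017517 / 1.0028097 = 5.267337 (CZK/BRL).

5.2673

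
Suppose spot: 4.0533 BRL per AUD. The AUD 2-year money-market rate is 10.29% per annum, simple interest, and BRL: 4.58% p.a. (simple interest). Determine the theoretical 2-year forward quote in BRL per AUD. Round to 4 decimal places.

3.6694

T = 2 years.
BRL accumulates by 1 + 0.0458×2 = 1.091600.
Growth of 1 AUD over T: 1 + 0.1029×2 = 1.205800.
Forward (BRL per AUD) = 4.0533 × 1.091600 / 1.205800 = 3.669416.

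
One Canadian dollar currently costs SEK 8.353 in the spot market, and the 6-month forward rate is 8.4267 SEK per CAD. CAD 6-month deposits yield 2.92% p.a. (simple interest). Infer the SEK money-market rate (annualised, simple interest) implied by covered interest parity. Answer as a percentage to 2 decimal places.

T = 6/12 years.
F/S = 8.4267/8.353 = 1.0088232 = (growth of SEK) / (growth of CAD).
CAD growth factor: 1 + 0.0292×6/12 = 1.014600.
Hence g_SEK = 1.023552.
(1.023552 − 1)/T = 0.047104, i.e. 4.71%.

4.71%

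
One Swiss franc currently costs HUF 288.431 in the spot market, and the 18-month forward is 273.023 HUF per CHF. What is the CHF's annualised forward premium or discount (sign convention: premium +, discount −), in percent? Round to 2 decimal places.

-3.56%

T = 18/12 years.
Period premium: (273.023 − 288.431)/288.431 = -0.0534201.
Annualise by dividing by T: -0.0534201 / (18/12) = -0.035613 → -3.56%.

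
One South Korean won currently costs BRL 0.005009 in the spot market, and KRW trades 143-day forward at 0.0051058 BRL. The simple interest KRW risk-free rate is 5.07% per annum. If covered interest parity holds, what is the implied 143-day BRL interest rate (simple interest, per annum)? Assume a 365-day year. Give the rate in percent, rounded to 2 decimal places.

T = 143/365 years.
CIP gives F = S · g_BRL/g_KRW, so g_BRL/g_KRW = 0.0051058/0.005009 = 1.0193252.
KRW growth factor: 1 + 0.0507×143/365 = 1.0198633.
That pins the BRL growth at 1.0395724.
(1.0395724 − 1)/T = 0.101006, i.e. 10.10%.

10.10%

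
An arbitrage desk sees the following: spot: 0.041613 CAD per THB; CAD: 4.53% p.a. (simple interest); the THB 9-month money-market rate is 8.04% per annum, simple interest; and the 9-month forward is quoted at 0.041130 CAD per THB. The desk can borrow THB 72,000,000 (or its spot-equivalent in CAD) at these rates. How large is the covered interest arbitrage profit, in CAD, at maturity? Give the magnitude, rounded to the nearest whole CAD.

CAD 42,000

T = 9/12 years.
Invest the THB and cover forward: 72,000,000 × 1.060300 × 0.041130 = CAD 3,139,930.01.
Convert at spot and invest in CAD: 72,000,000 × 0.041613 × 1.033975 = CAD 3,097,929.72.
The quoted forward overvalues THB, so borrow CAD, buy THB at spot, deposit the THB at 8.04%, and sell the proceeds forward at 0.041130.
Arbitrage profit = |3,139,930.01 − 3,097,929.72| = CAD 42,000.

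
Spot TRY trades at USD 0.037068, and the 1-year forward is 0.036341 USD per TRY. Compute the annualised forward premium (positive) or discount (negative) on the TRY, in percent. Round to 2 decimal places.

-1.96%

T = 1 year.
TRY trades forward at -1.96126% vs spot over the period.
Annualise by dividing by T: -0.0196126 / 1 = -0.019613 → -1.96%.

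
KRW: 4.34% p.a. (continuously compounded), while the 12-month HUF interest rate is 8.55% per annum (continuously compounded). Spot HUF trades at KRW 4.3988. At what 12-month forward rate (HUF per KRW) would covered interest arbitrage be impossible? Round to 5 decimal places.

0.23711

T = 1 year.
KRW growth factor: e^(0.0434×1) = 1.0443556.
HUF accumulates by e^(0.0855×1) = 1.0892616.
Forward (KRW per HUF) = 4.3988 × 1.0443556 / 1.0892616 = 4.217455.
Invert for HUF per KRW: 1 / 4.217455 = 0.23711.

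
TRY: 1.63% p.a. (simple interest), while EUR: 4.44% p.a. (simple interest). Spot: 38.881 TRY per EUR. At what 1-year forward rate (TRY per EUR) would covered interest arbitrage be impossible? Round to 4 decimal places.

37.8349

T = 1 year.
TRY growth factor: 1 + 0.0163×1 = 1.016300.
Growth of 1 EUR over T: 1 + 0.0444×1 = 1.044400.
So F = 38.881 × 1.016300 / 1.044400 = 37.834891 (TRY/EUR).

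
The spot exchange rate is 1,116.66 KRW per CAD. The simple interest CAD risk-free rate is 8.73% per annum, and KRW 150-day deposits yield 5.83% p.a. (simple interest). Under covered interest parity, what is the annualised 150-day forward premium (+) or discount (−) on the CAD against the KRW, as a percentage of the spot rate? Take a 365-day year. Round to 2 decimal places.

T = 150/365 years.
F = S · g_KRW/g_CAD = 1116.66 × 1.0239589/1.0358767 = 1103.81279.
(F − S)/S ÷ T = (1103.81279 − 1116.66)/1116.66/(150/365) = -0.027996 → -2.80%.

-2.80%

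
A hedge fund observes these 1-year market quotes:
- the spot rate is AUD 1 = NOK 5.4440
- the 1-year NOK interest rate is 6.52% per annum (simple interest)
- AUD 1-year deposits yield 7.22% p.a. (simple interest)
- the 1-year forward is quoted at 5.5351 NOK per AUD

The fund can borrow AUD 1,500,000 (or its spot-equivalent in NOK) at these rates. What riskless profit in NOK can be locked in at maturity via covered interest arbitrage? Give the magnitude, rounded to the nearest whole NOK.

NOK 203,678

T = 1 year.
Invest the AUD and cover forward: 1,500,000 × 1.072200 × 5.5351 = NOK 8,902,101.33.
Convert at spot and invest in NOK: 1,500,000 × 5.4440 × 1.065200 = NOK 8,698,423.20.
The quoted forward overvalues AUD, so borrow NOK, buy AUD at spot, deposit the AUD at 7.22%, and sell the proceeds forward at 5.5351.
Arbitrage profit = |8,902,101.33 − 8,698,423.20| = NOK 203,678.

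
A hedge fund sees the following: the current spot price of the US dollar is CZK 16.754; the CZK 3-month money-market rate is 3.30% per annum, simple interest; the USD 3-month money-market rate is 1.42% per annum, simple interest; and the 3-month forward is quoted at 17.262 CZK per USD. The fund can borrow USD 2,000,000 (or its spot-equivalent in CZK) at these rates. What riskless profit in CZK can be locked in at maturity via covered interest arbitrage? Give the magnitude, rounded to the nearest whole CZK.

CZK 862,119

T = 3/12 years.
Keep in USD, deliver into the forward: 2,000,000·1.003550·17.262 = CZK 34,646,560.20.
Swap to CZK now, deposit: 2,000,000·16.754·1.008250 = CZK 33,784,441.00.
The quoted forward overvalues USD, so borrow CZK, buy USD at spot, deposit the USD at 1.42%, and sell the proceeds forward at 17.262.
Profit = 34,646,560.20 − 33,784,441.00 = CZK 862,119.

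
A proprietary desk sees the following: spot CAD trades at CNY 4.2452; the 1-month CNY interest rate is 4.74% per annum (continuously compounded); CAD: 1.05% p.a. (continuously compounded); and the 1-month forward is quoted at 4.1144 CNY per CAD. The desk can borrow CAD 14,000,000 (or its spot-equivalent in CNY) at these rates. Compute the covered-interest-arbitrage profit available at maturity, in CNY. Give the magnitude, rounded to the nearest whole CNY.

T = 1/12 years.
Keep in CAD, deliver into the forward: 14,000,000·1.0008753829·4.1144 = CNY 57,652,023.46.
Swap to CNY now, deposit: 14,000,000·4.2452·1.0039578115 = CNY 59,668,023.82.
The quoted forward undervalues CAD, so borrow CAD, convert to CNY at spot, deposit the CNY at 4.74%, and buy CAD forward at 4.1144 to cover the loan.
The gap between the two covered legs is CNY 2,016,000.

CNY 2,016,000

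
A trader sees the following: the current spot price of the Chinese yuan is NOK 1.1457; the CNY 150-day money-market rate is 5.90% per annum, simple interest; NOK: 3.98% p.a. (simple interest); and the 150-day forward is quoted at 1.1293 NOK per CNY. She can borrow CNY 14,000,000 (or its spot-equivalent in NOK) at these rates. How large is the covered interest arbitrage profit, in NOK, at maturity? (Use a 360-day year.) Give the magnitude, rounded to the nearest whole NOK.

NOK 106,926

T = 150/360 years.
Keep in CNY, deliver into the forward: 14,000,000·1.0245833333·1.1293 = NOK 16,198,867.42.
Swap to NOK now, deposit: 14,000,000·1.1457·1.0165833333 = NOK 16,305,793.35.
The quoted forward undervalues CNY, so borrow CNY, convert to NOK at spot, deposit the NOK at 3.98%, and buy CNY forward at 1.1293 to cover the loan.
Profit = 16,305,793.35 − 16,198,867.42 = NOK 106,926.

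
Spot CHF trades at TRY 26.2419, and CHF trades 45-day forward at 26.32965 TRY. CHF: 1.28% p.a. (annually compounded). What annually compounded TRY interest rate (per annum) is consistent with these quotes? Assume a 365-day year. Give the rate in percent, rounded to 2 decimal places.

4.06%

T = 45/365 years.
By CIP, F/S equals the TRY-to-CHF growth ratio: 26.32965/26.2419 = 1.0033439.
The CHF side grows by (1 + 0.0128)^(45/365) = 1.0015693.
That pins the TRY growth at 1.0049184.
Annualise: 1.0049184^(365/45) − 1 = 0.040598 = 4.06%.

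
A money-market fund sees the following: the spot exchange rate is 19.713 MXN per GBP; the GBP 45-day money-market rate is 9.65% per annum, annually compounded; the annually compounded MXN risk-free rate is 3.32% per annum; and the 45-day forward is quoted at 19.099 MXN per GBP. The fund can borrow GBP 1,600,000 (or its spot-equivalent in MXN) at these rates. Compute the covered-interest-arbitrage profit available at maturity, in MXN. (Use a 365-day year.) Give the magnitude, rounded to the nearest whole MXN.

MXN 760,610

T = 45/365 years.
Invest the GBP and cover forward: 1,600,000 × 1.0114224089 × 19.099 = MXN 30,907,450.54.
Convert at spot and invest in MXN: 1,600,000 × 19.713 × 1.0040347897 = MXN 31,668,060.49.
The quoted forward undervalues GBP, so borrow GBP, convert to MXN at spot, deposit the MXN at 3.32%, and buy GBP forward at 19.099 to cover the loan.
Arbitrage profit = |30,907,450.54 − 31,668,060.49| = MXN 760,610.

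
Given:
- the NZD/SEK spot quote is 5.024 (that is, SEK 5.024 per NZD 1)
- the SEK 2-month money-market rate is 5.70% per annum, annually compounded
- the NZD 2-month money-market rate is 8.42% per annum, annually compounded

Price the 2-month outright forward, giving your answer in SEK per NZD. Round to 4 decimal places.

T = 2/12 years.
SEK accumulates by (1 + 0.0570)^(2/12) = 1.0092819.
NZD accumulates by (1 + 0.0842)^(2/12) = 1.0135649.
CIP: F = S · (grow SEK)/(grow NZD) = 5.024 × 1.0092819/1.0135649 = 5.002770 SEK per NZD.

5.0028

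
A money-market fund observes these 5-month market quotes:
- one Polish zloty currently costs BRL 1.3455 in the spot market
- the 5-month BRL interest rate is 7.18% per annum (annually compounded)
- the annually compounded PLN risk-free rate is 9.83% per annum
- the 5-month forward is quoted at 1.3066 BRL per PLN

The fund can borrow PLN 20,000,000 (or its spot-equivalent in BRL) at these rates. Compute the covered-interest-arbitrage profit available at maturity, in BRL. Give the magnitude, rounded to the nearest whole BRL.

BRL 525,675

T = 5/12 years.
Invest the PLN and cover forward: 20,000,000 × 1.0398413333 × 1.3066 = BRL 27,173,133.72.
Convert at spot and invest in BRL: 20,000,000 × 1.3455 × 1.0293128557 = BRL 27,698,808.95.
The quoted forward undervalues PLN, so borrow PLN, convert to BRL at spot, deposit the BRL at 7.18%, and buy PLN forward at 1.3066 to cover the loan.
Profit = 27,698,808.95 − 27,173,133.72 = BRL 525,675.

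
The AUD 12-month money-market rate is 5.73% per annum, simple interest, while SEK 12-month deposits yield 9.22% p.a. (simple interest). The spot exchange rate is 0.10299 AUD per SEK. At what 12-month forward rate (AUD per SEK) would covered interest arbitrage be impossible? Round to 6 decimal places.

T = 1 year.
Growth of 1 AUD over T: 1 + 0.0573×1 = 1.057300.
SEK growth factor: 1 + 0.0922×1 = 1.092200.
So F = 0.10299 × 1.057300 / 1.092200 = 0.09969907 (AUD/SEK).

0.099699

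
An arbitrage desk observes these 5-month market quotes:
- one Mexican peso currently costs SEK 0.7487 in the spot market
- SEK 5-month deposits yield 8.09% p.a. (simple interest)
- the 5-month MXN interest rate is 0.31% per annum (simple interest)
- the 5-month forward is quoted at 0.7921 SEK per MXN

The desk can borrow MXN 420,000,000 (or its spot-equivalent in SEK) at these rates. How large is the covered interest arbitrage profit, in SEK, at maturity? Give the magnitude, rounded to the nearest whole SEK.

T = 5/12 years.
Route A — deposit MXN, sell forward: 420,000,000 × 1.00129166667 × 0.7921 = SEK 333,111,714.25.
Route B — convert at spot, deposit SEK: 420,000,000 × 0.7487 × 1.03370833333 = SEK 325,053,720.25.
The quoted forward overvalues MXN, so borrow SEK, buy MXN at spot, deposit the MXN at 0.31%, and sell the proceeds forward at 0.7921.
Profit = 333,111,714.25 − 325,053,720.25 = SEK 8,057,994.

SEK 8,057,994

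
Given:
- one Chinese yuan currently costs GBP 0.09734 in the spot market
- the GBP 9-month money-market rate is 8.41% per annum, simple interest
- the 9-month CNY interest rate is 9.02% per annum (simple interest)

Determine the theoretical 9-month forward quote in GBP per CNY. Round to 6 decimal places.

0.096923

T = 9/12 years.
GBP accumulates by 1 + 0.0841×9/12 = 1.063075.
Growth of 1 CNY over T: 1 + 0.0902×9/12 = 1.067650.
Forward (GBP per CNY) = 0.09734 × 1.063075 / 1.067650 = 0.09692289.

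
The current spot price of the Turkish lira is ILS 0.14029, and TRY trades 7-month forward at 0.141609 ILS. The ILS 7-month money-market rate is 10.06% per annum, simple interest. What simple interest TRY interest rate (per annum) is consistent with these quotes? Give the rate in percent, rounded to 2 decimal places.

8.37%

T = 7/12 years.
By CIP, F/S equals the ILS-to-TRY growth ratio: 0.141609/0.14029 = 1.0094020.
ILS growth factor: 1 + 0.1006×7/12 = 1.0586833.
That pins the TRY growth at 1.0488223.
r = (1.0488223 − 1)/(7/12) = 0.083695 → 8.37%.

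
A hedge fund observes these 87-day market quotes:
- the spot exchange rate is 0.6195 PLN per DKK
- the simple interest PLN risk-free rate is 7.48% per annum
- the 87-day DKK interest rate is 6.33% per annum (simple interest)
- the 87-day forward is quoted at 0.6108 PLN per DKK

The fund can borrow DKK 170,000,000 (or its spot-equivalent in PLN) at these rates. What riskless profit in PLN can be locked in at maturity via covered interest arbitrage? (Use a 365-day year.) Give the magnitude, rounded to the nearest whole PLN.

PLN 1,789,994

T = 87/365 years.
Route A — deposit DKK, sell forward: 170,000,000 × 1.01508794521 × 0.6108 = PLN 105,402,671.88.
Route B — convert at spot, deposit PLN: 170,000,000 × 0.6195 × 1.0178290411 = PLN 107,192,665.46.
The quoted forward undervalues DKK, so borrow DKK, convert to PLN at spot, deposit the PLN at 7.48%, and buy DKK forward at 0.6108 to cover the loan.
Arbitrage profit = |105,402,671.88 − 107,192,665.46| = PLN 1,789,994.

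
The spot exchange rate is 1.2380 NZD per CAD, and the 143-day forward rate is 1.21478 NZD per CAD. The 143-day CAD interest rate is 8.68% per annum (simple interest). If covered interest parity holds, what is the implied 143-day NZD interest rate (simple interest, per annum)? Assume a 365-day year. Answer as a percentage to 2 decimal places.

T = 143/365 years.
By CIP, F/S equals the NZD-to-CAD growth ratio: 1.21478/1.238 = 0.9812439.
CAD growth factor: 1 + 0.0868×143/365 = 1.0340066.
Hence g_NZD = 1.0146127.
(1.0146127 − 1)/T = 0.037298, i.e. 3.73%.

3.73%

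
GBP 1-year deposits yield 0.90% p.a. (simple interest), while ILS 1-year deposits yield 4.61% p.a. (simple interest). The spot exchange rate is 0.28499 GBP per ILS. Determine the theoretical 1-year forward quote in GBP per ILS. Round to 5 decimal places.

T = 1 year.
Growth of 1 GBP over T: 1 + 0.0090×1 = 1.009000.
Growth of 1 ILS over T: 1 + 0.0461×1 = 1.046100.
CIP: F = S · (grow GBP)/(grow ILS) = 0.28499 × 1.009000/1.046100 = 0.2748828 GBP per ILS.

0.27488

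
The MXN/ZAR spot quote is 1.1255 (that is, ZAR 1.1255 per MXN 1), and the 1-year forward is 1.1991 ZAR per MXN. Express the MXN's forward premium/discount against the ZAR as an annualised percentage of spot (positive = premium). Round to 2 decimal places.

+6.54%

T = 1 year.
Period premium: (1.1991 − 1.1255)/1.1255 = 0.0653932.
×(1/T) gives 6.54% p.a.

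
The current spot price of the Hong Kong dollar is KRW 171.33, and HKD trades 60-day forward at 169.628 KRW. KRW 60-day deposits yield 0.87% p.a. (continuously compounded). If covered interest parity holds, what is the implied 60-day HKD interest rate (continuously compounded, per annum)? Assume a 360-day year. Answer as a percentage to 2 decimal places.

6.86%

T = 60/360 years.
By CIP, F/S equals the KRW-to-HKD growth ratio: 169.628/171.33 = 0.9900660.
KRW growth factor: e^(0.0087×60/360) = 1.0014511.
That pins the HKD growth at 1.0114993.
Take logs: ln 1.0114993 / (60/360) = 0.068602, so 6.86%.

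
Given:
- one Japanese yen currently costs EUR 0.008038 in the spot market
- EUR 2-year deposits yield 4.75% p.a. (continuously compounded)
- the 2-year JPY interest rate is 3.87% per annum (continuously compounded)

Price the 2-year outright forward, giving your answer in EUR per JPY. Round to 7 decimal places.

0.0081807

T = 2 years.
Growth of 1 EUR over T: e^(0.0475×2) = 1.0996589.
JPY growth factor: e^(0.0387×2) = 1.0804742.
CIP: F = S · (grow EUR)/(grow JPY) = 0.008038 × 1.0996589/1.0804742 = 0.008180721 EUR per JPY.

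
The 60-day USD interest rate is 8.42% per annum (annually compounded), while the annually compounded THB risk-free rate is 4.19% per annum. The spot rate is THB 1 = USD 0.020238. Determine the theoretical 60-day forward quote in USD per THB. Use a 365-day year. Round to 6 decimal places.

T = 60/365 years.
USD accumulates by (1 + 0.0842)^(60/365) = 1.0133779.
Growth of 1 THB over T: (1 + 0.0419)^(60/365) = 1.0067701.
So F = 0.020238 × 1.0133779 / 1.0067701 = 0.02037083 (USD/THB).

0.020371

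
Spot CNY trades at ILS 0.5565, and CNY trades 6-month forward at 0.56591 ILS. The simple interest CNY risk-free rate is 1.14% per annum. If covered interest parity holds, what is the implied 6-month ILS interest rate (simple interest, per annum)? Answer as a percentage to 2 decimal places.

4.54%

T = 6/12 years.
By CIP, F/S equals the ILS-to-CNY growth ratio: 0.56591/0.5565 = 1.0169093.
The CNY side grows by 1 + 0.0114×6/12 = 1.005700.
So the ILS growth factor = 1.0227057.
(1.0227057 − 1)/T = 0.045411, i.e. 4.54%.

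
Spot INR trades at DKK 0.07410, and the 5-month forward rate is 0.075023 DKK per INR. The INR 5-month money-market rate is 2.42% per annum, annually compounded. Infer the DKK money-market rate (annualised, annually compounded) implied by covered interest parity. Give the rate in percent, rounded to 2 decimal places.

T = 5/12 years.
By CIP, F/S equals the DKK-to-INR growth ratio: 0.075023/0.0741 = 1.0124561.
The INR side grows by (1 + 0.0242)^(5/12) = 1.0100131.
So the DKK growth factor = 1.0225939.
r = 1.0225939^(12/5) − 1 = 0.055086 → 5.51%.

5.51%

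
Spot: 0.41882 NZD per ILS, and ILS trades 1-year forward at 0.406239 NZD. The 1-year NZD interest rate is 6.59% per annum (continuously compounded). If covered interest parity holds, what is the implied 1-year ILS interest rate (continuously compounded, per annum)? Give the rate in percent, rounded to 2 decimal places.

9.64%

T = 1 year.
F/S = 0.406239/0.41882 = 0.9699608 = (growth of NZD) / (growth of ILS).
NZD growth factor: e^(0.0659×1) = 1.0681199.
Hence g_ILS = 1.101199.
Take logs: ln 1.101199 / 1 = 0.096400, so 9.64%.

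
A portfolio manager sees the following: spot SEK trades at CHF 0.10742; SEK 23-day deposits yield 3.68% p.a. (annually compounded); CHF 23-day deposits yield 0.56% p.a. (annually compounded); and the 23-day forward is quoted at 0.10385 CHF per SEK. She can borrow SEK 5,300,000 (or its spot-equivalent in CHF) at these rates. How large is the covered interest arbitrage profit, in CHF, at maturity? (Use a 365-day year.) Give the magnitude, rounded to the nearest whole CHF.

T = 23/365 years.
Keep in SEK, deliver into the forward: 5,300,000·1.00227985·0.10385 = CHF 551,659.84.
Swap to CHF now, deposit: 5,300,000·0.10742·1.00035195 = CHF 569,526.37.
The quoted forward undervalues SEK, so borrow SEK, convert to CHF at spot, deposit the CHF at 0.56%, and buy SEK forward at 0.10385 to cover the loan.
The gap between the two covered legs is CHF 17,867.

CHF 17,867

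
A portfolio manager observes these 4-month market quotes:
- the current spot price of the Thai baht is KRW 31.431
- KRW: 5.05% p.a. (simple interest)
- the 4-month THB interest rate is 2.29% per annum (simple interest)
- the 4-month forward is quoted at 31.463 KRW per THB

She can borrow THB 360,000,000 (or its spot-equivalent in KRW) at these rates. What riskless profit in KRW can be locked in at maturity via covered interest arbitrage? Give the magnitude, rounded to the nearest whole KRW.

T = 4/12 years.
Route A — deposit THB, sell forward: 360,000,000 × 1.007633333333 × 31.463 = KRW 11,413,140,324.00.
Route B — convert at spot, deposit KRW: 360,000,000 × 31.431 × 1.016833333333 = KRW 11,505,631,860.00.
The quoted forward undervalues THB, so borrow THB, convert to KRW at spot, deposit the KRW at 5.05%, and buy THB forward at 31.463 to cover the loan.
Arbitrage profit = |11,413,140,324.00 − 11,505,631,860.00| = KRW 92,491,536.

KRW 92,491,536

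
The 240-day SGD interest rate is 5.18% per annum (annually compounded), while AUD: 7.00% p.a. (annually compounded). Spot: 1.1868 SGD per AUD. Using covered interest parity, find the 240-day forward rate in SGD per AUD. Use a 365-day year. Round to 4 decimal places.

1.1735

T = 240/365 years.
SGD growth factor: (1 + 0.0518)^(240/365) = 1.033765.
AUD accumulates by (1 + 0.0700)^(240/365) = 1.0454923.
Forward (SGD per AUD) = 1.1868 × 1.033765 / 1.0454923 = 1.173488.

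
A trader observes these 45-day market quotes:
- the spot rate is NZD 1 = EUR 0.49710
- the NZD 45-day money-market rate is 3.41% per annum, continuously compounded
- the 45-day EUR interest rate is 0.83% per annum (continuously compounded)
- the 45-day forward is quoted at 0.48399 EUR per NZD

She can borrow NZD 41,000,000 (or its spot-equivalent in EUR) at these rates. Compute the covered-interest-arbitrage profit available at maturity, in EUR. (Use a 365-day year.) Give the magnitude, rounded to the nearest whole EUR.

T = 45/365 years.
Route A — deposit NZD, sell forward: 41,000,000 × 1.0042129593 × 0.48399 = EUR 19,927,190.24.
Route B — convert at spot, deposit EUR: 41,000,000 × 0.49710 × 1.0010238114 = EUR 20,401,966.40.
The quoted forward undervalues NZD, so borrow NZD, convert to EUR at spot, deposit the EUR at 0.83%, and buy NZD forward at 0.48399 to cover the loan.
Arbitrage profit = |19,927,190.24 − 20,401,966.40| = EUR 474,776.

EUR 474,776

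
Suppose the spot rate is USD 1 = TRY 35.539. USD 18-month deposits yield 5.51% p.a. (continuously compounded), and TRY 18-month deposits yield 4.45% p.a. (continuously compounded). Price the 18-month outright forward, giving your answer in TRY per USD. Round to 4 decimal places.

34.9784

T = 18/12 years.
Growth of 1 TRY over T: e^(0.0445×18/12) = 1.06902819.
USD accumulates by e^(0.0551×18/12) = 1.08616159.
So F = 35.539 × 1.06902819 / 1.08616159 = 34.978398 (TRY/USD).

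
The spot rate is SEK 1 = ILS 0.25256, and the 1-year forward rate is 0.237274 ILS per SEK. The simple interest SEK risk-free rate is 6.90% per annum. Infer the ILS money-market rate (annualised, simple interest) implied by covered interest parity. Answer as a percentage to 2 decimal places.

0.43%

T = 1 year.
CIP gives F = S · g_ILS/g_SEK, so g_ILS/g_SEK = 0.237274/0.25256 = 0.9394758.
The SEK side grows by 1 + 0.0690×1 = 1.069000.
Hence g_ILS = 1.0042996.
r = (1.0042996 − 1)/1 = 0.004300 → 0.43%.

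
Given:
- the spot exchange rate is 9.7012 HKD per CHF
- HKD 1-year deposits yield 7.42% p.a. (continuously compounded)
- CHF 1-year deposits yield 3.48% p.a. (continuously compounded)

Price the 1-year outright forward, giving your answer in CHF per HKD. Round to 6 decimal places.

0.099098

T = 1 year.
HKD accumulates by e^(0.0742×1) = 1.0770222.
Growth of 1 CHF over T: e^(0.0348×1) = 1.0354126.
Forward (HKD per CHF) = 9.7012 × 1.0770222 / 1.0354126 = 10.09106.
Invert for CHF per HKD: 1 / 10.09106 = 0.099098.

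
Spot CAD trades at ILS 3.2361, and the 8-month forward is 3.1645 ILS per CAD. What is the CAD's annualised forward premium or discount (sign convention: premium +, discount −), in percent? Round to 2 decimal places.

T = 8/12 years.
(F − S)/S = (3.1645 − 3.2361)/3.2361 = -0.0221254.
×(1/T) gives -3.32% p.a.

-3.32%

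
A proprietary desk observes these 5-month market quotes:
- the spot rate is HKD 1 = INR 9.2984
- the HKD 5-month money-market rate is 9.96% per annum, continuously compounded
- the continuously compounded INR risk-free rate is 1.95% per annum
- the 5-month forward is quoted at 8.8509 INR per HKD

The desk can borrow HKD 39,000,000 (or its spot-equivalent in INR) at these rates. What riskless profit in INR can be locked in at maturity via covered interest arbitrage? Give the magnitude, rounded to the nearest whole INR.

INR 5,784,349

T = 5/12 years.
Invest the HKD and cover forward: 39,000,000 × 1.04237316185 × 8.8509 = INR 359,811,684.11.
Convert at spot and invest in INR: 39,000,000 × 9.2984 × 1.00815809739 = INR 365,596,032.86.
The quoted forward undervalues HKD, so borrow HKD, convert to INR at spot, deposit the INR at 1.95%, and buy HKD forward at 8.8509 to cover the loan.
Arbitrage profit = |359,811,684.11 − 365,596,032.86| = INR 5,784,349.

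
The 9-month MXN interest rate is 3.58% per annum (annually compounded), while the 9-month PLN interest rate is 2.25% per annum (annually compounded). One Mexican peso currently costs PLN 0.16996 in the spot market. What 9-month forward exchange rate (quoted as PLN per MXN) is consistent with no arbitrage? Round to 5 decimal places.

0.16832

T = 9/12 years.
Growth of 1 PLN over T: (1 + 0.0225)^(9/12) = 1.016828.
MXN accumulates by (1 + 0.0358)^(9/12) = 1.0267316.
CIP: F = S · (grow PLN)/(grow MXN) = 0.16996 × 1.016828/1.0267316 = 0.1683206 PLN per MXN.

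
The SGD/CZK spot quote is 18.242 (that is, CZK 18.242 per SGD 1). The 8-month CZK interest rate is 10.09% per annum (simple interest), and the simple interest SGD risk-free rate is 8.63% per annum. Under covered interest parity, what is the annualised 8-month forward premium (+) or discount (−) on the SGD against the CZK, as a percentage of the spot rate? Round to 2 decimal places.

+1.38%

T = 8/12 years.
No-arbitrage forward: 18.242 × 1.0672667 / 1.0575333 = 18.409897 CZK/SGD.
Annualised premium = (F − S)/S × (1/T) = (18.409897 − 18.242)/18.242 ÷ (8/12) = 1.38%.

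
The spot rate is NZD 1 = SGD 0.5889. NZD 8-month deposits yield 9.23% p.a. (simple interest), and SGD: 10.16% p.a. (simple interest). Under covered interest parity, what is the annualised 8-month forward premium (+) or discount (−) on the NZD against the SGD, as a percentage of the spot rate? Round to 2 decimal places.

T = 8/12 years.
No-arbitrage forward: 0.5889 × 1.0677333 / 1.0615333 = 0.5923395 SGD/NZD.
(F − S)/S ÷ T = (0.5923395 − 0.5889)/0.5889/(8/12) = 0.008761 → 0.88%.

+0.88%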